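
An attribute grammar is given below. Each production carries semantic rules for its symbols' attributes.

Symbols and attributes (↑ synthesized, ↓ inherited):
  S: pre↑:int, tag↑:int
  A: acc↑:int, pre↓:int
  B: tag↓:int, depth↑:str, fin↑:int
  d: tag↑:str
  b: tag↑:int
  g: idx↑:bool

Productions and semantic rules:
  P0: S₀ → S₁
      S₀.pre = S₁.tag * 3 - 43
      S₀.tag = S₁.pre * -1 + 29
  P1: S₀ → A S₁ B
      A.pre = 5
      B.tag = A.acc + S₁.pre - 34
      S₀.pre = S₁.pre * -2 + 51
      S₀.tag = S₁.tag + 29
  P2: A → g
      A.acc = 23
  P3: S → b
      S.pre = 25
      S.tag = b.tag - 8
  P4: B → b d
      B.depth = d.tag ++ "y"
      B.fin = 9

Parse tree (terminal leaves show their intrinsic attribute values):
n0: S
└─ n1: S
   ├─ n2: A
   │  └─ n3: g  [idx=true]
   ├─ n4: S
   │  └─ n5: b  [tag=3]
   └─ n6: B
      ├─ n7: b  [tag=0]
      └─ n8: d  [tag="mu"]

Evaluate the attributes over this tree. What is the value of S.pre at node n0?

1. n2.pre = 5  [5]
2. n3.idx = true  [terminal]
3. n2.acc = 23  [23]
4. n5.tag = 3  [terminal]
5. n4.pre = 25  [25]
6. n4.tag = -5  [b.tag - 8]
7. n6.tag = 14  [A.acc + S₁.pre - 34]
8. n7.tag = 0  [terminal]
9. n8.tag = "mu"  [terminal]
10. n6.depth = "muy"  [d.tag ++ "y"]
11. n6.fin = 9  [9]
12. n1.pre = 1  [S₁.pre * -2 + 51]
13. n1.tag = 24  [S₁.tag + 29]
14. n0.pre = 29  [S₁.tag * 3 - 43]
15. n0.tag = 28  [S₁.pre * -1 + 29]

29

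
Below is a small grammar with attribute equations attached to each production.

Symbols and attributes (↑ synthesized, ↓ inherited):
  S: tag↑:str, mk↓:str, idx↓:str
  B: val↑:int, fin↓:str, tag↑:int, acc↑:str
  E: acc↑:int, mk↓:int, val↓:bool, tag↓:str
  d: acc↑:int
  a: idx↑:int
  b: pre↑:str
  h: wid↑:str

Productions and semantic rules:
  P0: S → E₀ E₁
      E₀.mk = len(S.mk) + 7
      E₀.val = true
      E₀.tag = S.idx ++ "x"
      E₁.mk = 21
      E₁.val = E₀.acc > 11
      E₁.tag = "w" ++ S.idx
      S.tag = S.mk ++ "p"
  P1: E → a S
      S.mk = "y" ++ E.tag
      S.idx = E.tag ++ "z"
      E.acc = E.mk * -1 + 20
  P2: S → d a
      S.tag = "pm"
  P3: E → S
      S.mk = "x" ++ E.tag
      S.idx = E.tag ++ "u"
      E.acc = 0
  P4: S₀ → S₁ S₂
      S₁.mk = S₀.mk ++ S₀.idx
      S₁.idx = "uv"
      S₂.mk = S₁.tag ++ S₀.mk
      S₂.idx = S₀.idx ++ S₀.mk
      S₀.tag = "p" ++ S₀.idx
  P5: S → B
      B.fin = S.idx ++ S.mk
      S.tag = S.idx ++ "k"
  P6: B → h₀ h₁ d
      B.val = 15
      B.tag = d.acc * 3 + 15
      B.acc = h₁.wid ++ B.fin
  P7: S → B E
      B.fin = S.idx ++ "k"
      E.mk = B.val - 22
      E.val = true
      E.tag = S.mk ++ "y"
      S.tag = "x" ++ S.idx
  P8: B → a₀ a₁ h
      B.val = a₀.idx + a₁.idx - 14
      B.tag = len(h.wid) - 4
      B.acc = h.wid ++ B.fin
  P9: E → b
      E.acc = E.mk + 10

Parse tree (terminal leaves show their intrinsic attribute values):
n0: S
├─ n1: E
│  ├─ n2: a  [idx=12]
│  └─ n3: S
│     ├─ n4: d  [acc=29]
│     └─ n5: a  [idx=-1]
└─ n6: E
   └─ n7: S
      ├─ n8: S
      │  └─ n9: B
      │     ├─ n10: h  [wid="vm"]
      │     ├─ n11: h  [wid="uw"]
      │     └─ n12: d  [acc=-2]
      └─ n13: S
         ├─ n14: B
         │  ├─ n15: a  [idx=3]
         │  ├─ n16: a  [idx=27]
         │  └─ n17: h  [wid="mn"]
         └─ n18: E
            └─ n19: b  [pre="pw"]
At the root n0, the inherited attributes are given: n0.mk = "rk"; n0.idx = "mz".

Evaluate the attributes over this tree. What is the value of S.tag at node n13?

1. n0.mk = "rk"  [given at root]
2. n0.idx = "mz"  [given at root]
3. n1.mk = 9  [len(S.mk) + 7]
4. n1.val = true  [true]
5. n1.tag = "mzx"  [S.idx ++ "x"]
6. n2.idx = 12  [terminal]
7. n3.mk = "ymzx"  ["y" ++ E.tag]
8. n3.idx = "mzxz"  [E.tag ++ "z"]
9. n4.acc = 29  [terminal]
10. n5.idx = -1  [terminal]
11. n3.tag = "pm"  ["pm"]
12. n1.acc = 11  [E.mk * -1 + 20]
13. n6.mk = 21  [21]
14. n6.val = false  [E₀.acc > 11]
15. n6.tag = "wmz"  ["w" ++ S.idx]
16. n7.mk = "xwmz"  ["x" ++ E.tag]
17. n7.idx = "wmzu"  [E.tag ++ "u"]
18. n8.mk = "xwmzwmzu"  [S₀.mk ++ S₀.idx]
19. n8.idx = "uv"  ["uv"]
20. n9.fin = "uvxwmzwmzu"  [S.idx ++ S.mk]
21. n10.wid = "vm"  [terminal]
22. n11.wid = "uw"  [terminal]
23. n12.acc = -2  [terminal]
24. n9.val = 15  [15]
25. n9.tag = 9  [d.acc * 3 + 15]
26. n9.acc = "uwuvxwmzwmzu"  [h₁.wid ++ B.fin]
27. n8.tag = "uvk"  [S.idx ++ "k"]
28. n13.mk = "uvkxwmz"  [S₁.tag ++ S₀.mk]
29. n13.idx = "wmzuxwmz"  [S₀.idx ++ S₀.mk]
30. n14.fin = "wmzuxwmzk"  [S.idx ++ "k"]
31. n15.idx = 3  [terminal]
32. n16.idx = 27  [terminal]
33. n17.wid = "mn"  [terminal]
34. n14.val = 16  [a₀.idx + a₁.idx - 14]
35. n14.tag = -2  [len(h.wid) - 4]
36. n14.acc = "mnwmzuxwmzk"  [h.wid ++ B.fin]
37. n18.mk = -6  [B.val - 22]
38. n18.val = true  [true]
39. n18.tag = "uvkxwmzy"  [S.mk ++ "y"]
40. n19.pre = "pw"  [terminal]
41. n18.acc = 4  [E.mk + 10]
42. n13.tag = "xwmzuxwmz"  ["x" ++ S.idx]
43. n7.tag = "pwmzu"  ["p" ++ S₀.idx]
44. n6.acc = 0  [0]
45. n0.tag = "rkp"  [S.mk ++ "p"]

"xwmzuxwmz"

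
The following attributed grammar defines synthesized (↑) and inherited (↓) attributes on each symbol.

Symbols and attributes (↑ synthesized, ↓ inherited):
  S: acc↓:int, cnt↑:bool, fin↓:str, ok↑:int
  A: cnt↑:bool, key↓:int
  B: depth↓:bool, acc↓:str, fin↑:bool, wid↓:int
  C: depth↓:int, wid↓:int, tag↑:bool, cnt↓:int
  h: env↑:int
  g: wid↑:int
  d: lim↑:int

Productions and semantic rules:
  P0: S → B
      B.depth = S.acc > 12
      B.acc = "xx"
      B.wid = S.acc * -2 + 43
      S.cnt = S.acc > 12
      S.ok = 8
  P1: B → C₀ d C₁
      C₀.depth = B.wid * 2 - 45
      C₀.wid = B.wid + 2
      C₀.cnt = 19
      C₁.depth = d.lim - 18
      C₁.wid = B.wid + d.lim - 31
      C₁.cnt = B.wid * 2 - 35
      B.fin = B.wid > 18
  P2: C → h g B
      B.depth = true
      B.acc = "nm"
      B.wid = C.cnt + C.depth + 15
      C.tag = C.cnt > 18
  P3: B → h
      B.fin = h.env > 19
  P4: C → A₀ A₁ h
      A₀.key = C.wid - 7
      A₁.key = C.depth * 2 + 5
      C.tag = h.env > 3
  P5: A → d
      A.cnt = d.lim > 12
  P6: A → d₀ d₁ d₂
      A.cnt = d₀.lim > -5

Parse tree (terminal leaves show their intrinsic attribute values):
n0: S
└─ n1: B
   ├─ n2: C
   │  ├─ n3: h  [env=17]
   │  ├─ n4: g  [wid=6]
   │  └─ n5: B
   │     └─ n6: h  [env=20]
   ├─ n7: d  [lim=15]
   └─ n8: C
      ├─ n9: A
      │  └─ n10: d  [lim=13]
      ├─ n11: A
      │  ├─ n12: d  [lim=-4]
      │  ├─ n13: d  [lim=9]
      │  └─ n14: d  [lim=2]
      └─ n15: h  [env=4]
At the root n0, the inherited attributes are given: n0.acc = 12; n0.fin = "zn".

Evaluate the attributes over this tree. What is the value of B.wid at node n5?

27

1. n0.acc = 12  [given at root]
2. n0.fin = "zn"  [given at root]
3. n1.depth = false  [S.acc > 12]
4. n1.acc = "xx"  ["xx"]
5. n1.wid = 19  [S.acc * -2 + 43]
6. n2.depth = -7  [B.wid * 2 - 45]
7. n2.wid = 21  [B.wid + 2]
8. n2.cnt = 19  [19]
9. n3.env = 17  [terminal]
10. n4.wid = 6  [terminal]
11. n5.depth = true  [true]
12. n5.acc = "nm"  ["nm"]
13. n5.wid = 27  [C.cnt + C.depth + 15]
14. n6.env = 20  [terminal]
15. n5.fin = true  [h.env > 19]
16. n2.tag = true  [C.cnt > 18]
17. n7.lim = 15  [terminal]
18. n8.depth = -3  [d.lim - 18]
19. n8.wid = 3  [B.wid + d.lim - 31]
20. n8.cnt = 3  [B.wid * 2 - 35]
21. n9.key = -4  [C.wid - 7]
22. n10.lim = 13  [terminal]
23. n9.cnt = true  [d.lim > 12]
24. n11.key = -1  [C.depth * 2 + 5]
25. n12.lim = -4  [terminal]
26. n13.lim = 9  [terminal]
27. n14.lim = 2  [terminal]
28. n11.cnt = true  [d₀.lim > -5]
29. n15.env = 4  [terminal]
30. n8.tag = true  [h.env > 3]
31. n1.fin = true  [B.wid > 18]
32. n0.cnt = false  [S.acc > 12]
33. n0.ok = 8  [8]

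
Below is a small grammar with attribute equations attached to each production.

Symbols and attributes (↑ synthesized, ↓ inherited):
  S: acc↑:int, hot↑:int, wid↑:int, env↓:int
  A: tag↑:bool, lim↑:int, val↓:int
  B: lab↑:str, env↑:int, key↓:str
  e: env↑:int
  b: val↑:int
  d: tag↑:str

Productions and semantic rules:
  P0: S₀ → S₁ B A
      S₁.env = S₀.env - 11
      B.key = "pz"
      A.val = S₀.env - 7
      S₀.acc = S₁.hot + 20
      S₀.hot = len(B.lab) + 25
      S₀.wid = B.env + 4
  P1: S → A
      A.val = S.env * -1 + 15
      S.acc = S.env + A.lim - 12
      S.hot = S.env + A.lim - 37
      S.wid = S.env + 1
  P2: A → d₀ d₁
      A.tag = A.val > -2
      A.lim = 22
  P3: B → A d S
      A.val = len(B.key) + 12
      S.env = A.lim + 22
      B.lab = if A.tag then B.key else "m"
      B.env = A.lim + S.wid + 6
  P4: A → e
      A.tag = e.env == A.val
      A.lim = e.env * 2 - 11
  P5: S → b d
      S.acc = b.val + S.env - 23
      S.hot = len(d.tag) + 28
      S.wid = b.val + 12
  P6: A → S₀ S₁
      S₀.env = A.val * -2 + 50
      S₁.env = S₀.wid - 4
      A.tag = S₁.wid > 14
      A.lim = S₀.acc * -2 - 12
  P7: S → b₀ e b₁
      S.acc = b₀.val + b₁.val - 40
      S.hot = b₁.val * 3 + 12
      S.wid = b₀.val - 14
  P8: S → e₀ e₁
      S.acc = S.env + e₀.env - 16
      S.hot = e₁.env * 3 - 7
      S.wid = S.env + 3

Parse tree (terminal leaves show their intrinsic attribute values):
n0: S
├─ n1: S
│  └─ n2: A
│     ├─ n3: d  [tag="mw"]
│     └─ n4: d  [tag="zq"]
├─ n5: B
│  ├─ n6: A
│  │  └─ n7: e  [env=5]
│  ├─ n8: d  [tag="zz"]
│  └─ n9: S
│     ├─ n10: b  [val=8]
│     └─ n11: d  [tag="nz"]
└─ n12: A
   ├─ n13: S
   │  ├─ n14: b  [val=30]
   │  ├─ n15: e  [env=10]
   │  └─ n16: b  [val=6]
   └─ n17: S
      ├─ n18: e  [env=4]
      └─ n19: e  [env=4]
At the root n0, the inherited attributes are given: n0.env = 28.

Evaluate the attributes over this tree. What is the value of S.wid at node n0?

29

1. n0.env = 28  [given at root]
2. n1.env = 17  [S₀.env - 11]
3. n2.val = -2  [S.env * -1 + 15]
4. n3.tag = "mw"  [terminal]
5. n4.tag = "zq"  [terminal]
6. n2.tag = false  [A.val > -2]
7. n2.lim = 22  [22]
8. n1.acc = 27  [S.env + A.lim - 12]
9. n1.hot = 2  [S.env + A.lim - 37]
10. n1.wid = 18  [S.env + 1]
11. n5.key = "pz"  ["pz"]
12. n6.val = 14  [len(B.key) + 12]
13. n7.env = 5  [terminal]
14. n6.tag = false  [e.env == A.val]
15. n6.lim = -1  [e.env * 2 - 11]
16. n8.tag = "zz"  [terminal]
17. n9.env = 21  [A.lim + 22]
18. n10.val = 8  [terminal]
19. n11.tag = "nz"  [terminal]
20. n9.acc = 6  [b.val + S.env - 23]
21. n9.hot = 30  [len(d.tag) + 28]
22. n9.wid = 20  [b.val + 12]
23. n5.lab = "m"  [if A.tag then B.key else "m"]
24. n5.env = 25  [A.lim + S.wid + 6]
25. n12.val = 21  [S₀.env - 7]
26. n13.env = 8  [A.val * -2 + 50]
27. n14.val = 30  [terminal]
28. n15.env = 10  [terminal]
29. n16.val = 6  [terminal]
30. n13.acc = -4  [b₀.val + b₁.val - 40]
31. n13.hot = 30  [b₁.val * 3 + 12]
32. n13.wid = 16  [b₀.val - 14]
33. n17.env = 12  [S₀.wid - 4]
34. n18.env = 4  [terminal]
35. n19.env = 4  [terminal]
36. n17.acc = 0  [S.env + e₀.env - 16]
37. n17.hot = 5  [e₁.env * 3 - 7]
38. n17.wid = 15  [S.env + 3]
39. n12.tag = true  [S₁.wid > 14]
40. n12.lim = -4  [S₀.acc * -2 - 12]
41. n0.acc = 22  [S₁.hot + 20]
42. n0.hot = 26  [len(B.lab) + 25]
43. n0.wid = 29  [B.env + 4]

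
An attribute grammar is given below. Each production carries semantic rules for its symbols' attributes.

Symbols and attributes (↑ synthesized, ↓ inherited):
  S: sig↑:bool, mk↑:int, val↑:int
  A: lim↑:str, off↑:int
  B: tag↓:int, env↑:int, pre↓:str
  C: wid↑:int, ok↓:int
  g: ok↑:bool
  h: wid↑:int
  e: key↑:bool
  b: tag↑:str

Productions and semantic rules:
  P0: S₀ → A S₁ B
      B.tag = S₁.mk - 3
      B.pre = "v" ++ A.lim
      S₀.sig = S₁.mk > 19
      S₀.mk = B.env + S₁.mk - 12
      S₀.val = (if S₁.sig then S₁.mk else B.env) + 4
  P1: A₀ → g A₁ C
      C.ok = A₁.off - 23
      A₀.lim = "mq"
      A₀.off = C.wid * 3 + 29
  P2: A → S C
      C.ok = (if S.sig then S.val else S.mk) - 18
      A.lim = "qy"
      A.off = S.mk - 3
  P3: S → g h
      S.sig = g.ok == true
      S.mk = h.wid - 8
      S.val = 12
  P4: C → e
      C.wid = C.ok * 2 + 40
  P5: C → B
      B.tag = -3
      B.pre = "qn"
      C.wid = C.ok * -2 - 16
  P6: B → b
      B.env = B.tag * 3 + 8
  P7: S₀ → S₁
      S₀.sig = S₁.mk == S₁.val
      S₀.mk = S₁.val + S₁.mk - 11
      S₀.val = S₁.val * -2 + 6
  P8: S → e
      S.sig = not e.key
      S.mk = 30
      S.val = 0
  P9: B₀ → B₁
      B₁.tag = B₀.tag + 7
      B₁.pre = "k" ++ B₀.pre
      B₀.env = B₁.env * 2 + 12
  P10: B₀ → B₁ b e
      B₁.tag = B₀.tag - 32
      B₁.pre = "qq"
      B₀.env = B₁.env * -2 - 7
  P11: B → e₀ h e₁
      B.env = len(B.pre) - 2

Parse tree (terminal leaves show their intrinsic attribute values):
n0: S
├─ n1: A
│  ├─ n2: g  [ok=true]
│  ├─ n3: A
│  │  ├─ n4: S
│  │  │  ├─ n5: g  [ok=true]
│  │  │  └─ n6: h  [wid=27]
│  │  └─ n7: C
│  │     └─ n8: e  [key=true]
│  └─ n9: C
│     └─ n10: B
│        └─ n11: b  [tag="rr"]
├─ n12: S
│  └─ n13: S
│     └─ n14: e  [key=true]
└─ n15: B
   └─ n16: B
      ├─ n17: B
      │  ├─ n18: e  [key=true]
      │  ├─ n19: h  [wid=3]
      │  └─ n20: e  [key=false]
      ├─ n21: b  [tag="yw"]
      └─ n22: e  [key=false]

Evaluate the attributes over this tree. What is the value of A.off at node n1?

23

1. n2.ok = true  [terminal]
2. n5.ok = true  [terminal]
3. n6.wid = 27  [terminal]
4. n4.sig = true  [g.ok == true]
5. n4.mk = 19  [h.wid - 8]
6. n4.val = 12  [12]
7. n7.ok = -6  [(if S.sig then S.val else S.mk) - 18]
8. n8.key = true  [terminal]
9. n7.wid = 28  [C.ok * 2 + 40]
10. n3.lim = "qy"  ["qy"]
11. n3.off = 16  [S.mk - 3]
12. n9.ok = -7  [A₁.off - 23]
13. n10.tag = -3  [-3]
14. n10.pre = "qn"  ["qn"]
15. n11.tag = "rr"  [terminal]
16. n10.env = -1  [B.tag * 3 + 8]
17. n9.wid = -2  [C.ok * -2 - 16]
18. n1.lim = "mq"  ["mq"]
19. n1.off = 23  [C.wid * 3 + 29]
20. n14.key = true  [terminal]
21. n13.sig = false  [not e.key]
22. n13.mk = 30  [30]
23. n13.val = 0  [0]
24. n12.sig = false  [S₁.mk == S₁.val]
25. n12.mk = 19  [S₁.val + S₁.mk - 11]
26. n12.val = 6  [S₁.val * -2 + 6]
27. n15.tag = 16  [S₁.mk - 3]
28. n15.pre = "vmq"  ["v" ++ A.lim]
29. n16.tag = 23  [B₀.tag + 7]
30. n16.pre = "kvmq"  ["k" ++ B₀.pre]
31. n17.tag = -9  [B₀.tag - 32]
32. n17.pre = "qq"  ["qq"]
33. n18.key = true  [terminal]
34. n19.wid = 3  [terminal]
35. n20.key = false  [terminal]
36. n17.env = 0  [len(B.pre) - 2]
37. n21.tag = "yw"  [terminal]
38. n22.key = false  [terminal]
39. n16.env = -7  [B₁.env * -2 - 7]
40. n15.env = -2  [B₁.env * 2 + 12]
41. n0.sig = false  [S₁.mk > 19]
42. n0.mk = 5  [B.env + S₁.mk - 12]
43. n0.val = 2  [(if S₁.sig then S₁.mk else B.env) + 4]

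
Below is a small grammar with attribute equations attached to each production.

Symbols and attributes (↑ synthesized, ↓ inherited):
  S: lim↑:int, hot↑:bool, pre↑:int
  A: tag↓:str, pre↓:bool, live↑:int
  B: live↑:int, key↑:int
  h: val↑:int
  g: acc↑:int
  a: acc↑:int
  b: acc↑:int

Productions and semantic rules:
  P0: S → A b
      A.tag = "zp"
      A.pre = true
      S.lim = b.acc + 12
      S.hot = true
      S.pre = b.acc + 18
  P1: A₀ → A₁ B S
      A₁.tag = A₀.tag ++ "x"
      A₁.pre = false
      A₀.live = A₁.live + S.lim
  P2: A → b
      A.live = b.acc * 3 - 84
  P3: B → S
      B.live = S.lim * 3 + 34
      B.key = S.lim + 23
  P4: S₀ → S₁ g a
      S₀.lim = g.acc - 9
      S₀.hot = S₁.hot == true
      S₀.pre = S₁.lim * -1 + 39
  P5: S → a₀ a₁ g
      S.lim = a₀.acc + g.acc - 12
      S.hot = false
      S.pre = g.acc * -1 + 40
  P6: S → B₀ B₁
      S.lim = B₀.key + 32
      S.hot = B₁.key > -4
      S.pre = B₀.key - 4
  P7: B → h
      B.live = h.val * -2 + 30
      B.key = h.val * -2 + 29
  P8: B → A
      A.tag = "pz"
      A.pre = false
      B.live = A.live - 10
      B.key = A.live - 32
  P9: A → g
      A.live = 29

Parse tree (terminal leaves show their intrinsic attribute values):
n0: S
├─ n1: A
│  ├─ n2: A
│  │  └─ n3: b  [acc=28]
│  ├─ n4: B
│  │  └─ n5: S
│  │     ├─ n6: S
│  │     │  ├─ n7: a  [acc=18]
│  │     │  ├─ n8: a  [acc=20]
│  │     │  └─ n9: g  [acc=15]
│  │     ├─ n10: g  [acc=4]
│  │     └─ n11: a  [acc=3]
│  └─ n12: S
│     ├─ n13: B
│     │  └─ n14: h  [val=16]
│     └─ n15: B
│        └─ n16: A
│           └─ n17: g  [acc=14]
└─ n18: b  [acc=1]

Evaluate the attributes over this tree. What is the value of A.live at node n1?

1. n1.tag = "zp"  ["zp"]
2. n1.pre = true  [true]
3. n2.tag = "zpx"  [A₀.tag ++ "x"]
4. n2.pre = false  [false]
5. n3.acc = 28  [terminal]
6. n2.live = 0  [b.acc * 3 - 84]
7. n7.acc = 18  [terminal]
8. n8.acc = 20  [terminal]
9. n9.acc = 15  [terminal]
10. n6.lim = 21  [a₀.acc + g.acc - 12]
11. n6.hot = false  [false]
12. n6.pre = 25  [g.acc * -1 + 40]
13. n10.acc = 4  [terminal]
14. n11.acc = 3  [terminal]
15. n5.lim = -5  [g.acc - 9]
16. n5.hot = false  [S₁.hot == true]
17. n5.pre = 18  [S₁.lim * -1 + 39]
18. n4.live = 19  [S.lim * 3 + 34]
19. n4.key = 18  [S.lim + 23]
20. n14.val = 16  [terminal]
21. n13.live = -2  [h.val * -2 + 30]
22. n13.key = -3  [h.val * -2 + 29]
23. n16.tag = "pz"  ["pz"]
24. n16.pre = false  [false]
25. n17.acc = 14  [terminal]
26. n16.live = 29  [29]
27. n15.live = 19  [A.live - 10]
28. n15.key = -3  [A.live - 32]
29. n12.lim = 29  [B₀.key + 32]
30. n12.hot = true  [B₁.key > -4]
31. n12.pre = -7  [B₀.key - 4]
32. n1.live = 29  [A₁.live + S.lim]
33. n18.acc = 1  [terminal]
34. n0.lim = 13  [b.acc + 12]
35. n0.hot = true  [true]
36. n0.pre = 19  [b.acc + 18]

29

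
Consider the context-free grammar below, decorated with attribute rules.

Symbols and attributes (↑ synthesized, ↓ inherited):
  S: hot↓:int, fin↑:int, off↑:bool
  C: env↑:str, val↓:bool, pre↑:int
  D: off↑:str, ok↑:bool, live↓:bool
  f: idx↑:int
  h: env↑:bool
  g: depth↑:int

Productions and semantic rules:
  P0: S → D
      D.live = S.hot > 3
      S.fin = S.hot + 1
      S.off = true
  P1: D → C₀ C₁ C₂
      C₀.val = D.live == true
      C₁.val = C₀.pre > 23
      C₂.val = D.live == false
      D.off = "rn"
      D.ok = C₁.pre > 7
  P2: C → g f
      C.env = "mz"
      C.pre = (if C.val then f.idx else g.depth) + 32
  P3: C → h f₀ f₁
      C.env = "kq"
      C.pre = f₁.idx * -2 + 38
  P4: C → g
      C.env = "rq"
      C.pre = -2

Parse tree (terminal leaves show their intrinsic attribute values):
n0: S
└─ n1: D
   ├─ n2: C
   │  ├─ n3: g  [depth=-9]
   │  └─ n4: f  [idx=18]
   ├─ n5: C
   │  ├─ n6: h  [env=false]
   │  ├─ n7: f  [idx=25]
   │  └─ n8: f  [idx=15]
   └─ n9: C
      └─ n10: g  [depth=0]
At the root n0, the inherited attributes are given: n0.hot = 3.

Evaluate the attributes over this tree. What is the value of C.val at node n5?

1. n0.hot = 3  [given at root]
2. n1.live = false  [S.hot > 3]
3. n2.val = false  [D.live == true]
4. n3.depth = -9  [terminal]
5. n4.idx = 18  [terminal]
6. n2.env = "mz"  ["mz"]
7. n2.pre = 23  [(if C.val then f.idx else g.depth) + 32]
8. n5.val = false  [C₀.pre > 23]
9. n6.env = false  [terminal]
10. n7.idx = 25  [terminal]
11. n8.idx = 15  [terminal]
12. n5.env = "kq"  ["kq"]
13. n5.pre = 8  [f₁.idx * -2 + 38]
14. n9.val = true  [D.live == false]
15. n10.depth = 0  [terminal]
16. n9.env = "rq"  ["rq"]
17. n9.pre = -2  [-2]
18. n1.off = "rn"  ["rn"]
19. n1.ok = true  [C₁.pre > 7]
20. n0.fin = 4  [S.hot + 1]
21. n0.off = true  [true]

false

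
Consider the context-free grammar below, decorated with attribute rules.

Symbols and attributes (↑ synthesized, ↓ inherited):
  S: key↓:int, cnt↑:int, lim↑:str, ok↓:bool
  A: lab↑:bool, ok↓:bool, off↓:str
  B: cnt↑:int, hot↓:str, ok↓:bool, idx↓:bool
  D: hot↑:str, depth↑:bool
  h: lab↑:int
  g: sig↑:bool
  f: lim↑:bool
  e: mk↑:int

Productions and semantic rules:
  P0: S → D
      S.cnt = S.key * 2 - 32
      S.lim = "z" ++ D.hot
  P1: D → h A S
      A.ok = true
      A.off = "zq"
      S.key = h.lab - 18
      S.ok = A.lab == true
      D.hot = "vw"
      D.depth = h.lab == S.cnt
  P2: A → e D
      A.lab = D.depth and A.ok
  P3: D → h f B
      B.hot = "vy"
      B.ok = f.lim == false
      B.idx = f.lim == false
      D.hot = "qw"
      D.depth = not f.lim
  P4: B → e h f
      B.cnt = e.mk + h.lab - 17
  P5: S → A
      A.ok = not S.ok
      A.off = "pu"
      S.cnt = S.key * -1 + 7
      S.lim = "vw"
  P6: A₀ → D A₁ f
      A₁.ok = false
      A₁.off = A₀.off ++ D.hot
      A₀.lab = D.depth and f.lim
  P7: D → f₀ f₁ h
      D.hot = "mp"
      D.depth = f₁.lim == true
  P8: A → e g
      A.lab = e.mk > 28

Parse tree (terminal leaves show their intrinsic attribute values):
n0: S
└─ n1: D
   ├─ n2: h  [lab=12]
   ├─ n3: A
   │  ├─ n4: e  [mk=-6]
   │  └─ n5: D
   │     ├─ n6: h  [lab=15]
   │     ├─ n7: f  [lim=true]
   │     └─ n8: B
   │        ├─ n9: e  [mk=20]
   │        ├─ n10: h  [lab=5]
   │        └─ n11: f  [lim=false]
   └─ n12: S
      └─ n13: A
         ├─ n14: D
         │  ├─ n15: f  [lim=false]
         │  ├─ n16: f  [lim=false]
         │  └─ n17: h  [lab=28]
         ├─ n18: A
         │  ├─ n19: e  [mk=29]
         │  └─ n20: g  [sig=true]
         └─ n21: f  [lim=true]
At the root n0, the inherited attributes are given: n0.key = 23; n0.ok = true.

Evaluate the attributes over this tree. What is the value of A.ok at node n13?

true

1. n0.key = 23  [given at root]
2. n0.ok = true  [given at root]
3. n2.lab = 12  [terminal]
4. n3.ok = true  [true]
5. n3.off = "zq"  ["zq"]
6. n4.mk = -6  [terminal]
7. n6.lab = 15  [terminal]
8. n7.lim = true  [terminal]
9. n8.hot = "vy"  ["vy"]
10. n8.ok = false  [f.lim == false]
11. n8.idx = false  [f.lim == false]
12. n9.mk = 20  [terminal]
13. n10.lab = 5  [terminal]
14. n11.lim = false  [terminal]
15. n8.cnt = 8  [e.mk + h.lab - 17]
16. n5.hot = "qw"  ["qw"]
17. n5.depth = false  [not f.lim]
18. n3.lab = false  [D.depth and A.ok]
19. n12.key = -6  [h.lab - 18]
20. n12.ok = false  [A.lab == true]
21. n13.ok = true  [not S.ok]
22. n13.off = "pu"  ["pu"]
23. n15.lim = false  [terminal]
24. n16.lim = false  [terminal]
25. n17.lab = 28  [terminal]
26. n14.hot = "mp"  ["mp"]
27. n14.depth = false  [f₁.lim == true]
28. n18.ok = false  [false]
29. n18.off = "pump"  [A₀.off ++ D.hot]
30. n19.mk = 29  [terminal]
31. n20.sig = true  [terminal]
32. n18.lab = true  [e.mk > 28]
33. n21.lim = true  [terminal]
34. n13.lab = false  [D.depth and f.lim]
35. n12.cnt = 13  [S.key * -1 + 7]
36. n12.lim = "vw"  ["vw"]
37. n1.hot = "vw"  ["vw"]
38. n1.depth = false  [h.lab == S.cnt]
39. n0.cnt = 14  [S.key * 2 - 32]
40. n0.lim = "zvw"  ["z" ++ D.hot]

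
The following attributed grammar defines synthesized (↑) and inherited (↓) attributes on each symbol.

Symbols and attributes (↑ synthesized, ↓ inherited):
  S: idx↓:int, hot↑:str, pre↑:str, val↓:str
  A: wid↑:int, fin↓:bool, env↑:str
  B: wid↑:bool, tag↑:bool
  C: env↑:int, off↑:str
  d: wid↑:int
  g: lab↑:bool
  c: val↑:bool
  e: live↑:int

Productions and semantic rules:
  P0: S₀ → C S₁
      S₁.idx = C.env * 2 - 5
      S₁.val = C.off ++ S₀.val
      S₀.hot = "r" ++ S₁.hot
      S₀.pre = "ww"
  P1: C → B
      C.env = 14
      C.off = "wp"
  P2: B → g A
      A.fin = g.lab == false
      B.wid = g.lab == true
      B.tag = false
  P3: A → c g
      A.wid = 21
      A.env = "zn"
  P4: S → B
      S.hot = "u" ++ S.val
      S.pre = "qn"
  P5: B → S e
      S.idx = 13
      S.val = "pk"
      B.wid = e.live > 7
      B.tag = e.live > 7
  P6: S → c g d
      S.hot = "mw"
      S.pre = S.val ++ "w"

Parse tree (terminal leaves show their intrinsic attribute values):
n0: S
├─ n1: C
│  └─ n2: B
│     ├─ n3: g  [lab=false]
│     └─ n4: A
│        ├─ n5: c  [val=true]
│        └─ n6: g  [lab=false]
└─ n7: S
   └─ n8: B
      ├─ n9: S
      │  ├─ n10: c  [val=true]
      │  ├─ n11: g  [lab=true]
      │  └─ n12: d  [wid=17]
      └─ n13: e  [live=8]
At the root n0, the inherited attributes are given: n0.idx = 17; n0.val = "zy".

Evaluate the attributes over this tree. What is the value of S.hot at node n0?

"ruwpzy"

1. n0.idx = 17  [given at root]
2. n0.val = "zy"  [given at root]
3. n3.lab = false  [terminal]
4. n4.fin = true  [g.lab == false]
5. n5.val = true  [terminal]
6. n6.lab = false  [terminal]
7. n4.wid = 21  [21]
8. n4.env = "zn"  ["zn"]
9. n2.wid = false  [g.lab == true]
10. n2.tag = false  [false]
11. n1.env = 14  [14]
12. n1.off = "wp"  ["wp"]
13. n7.idx = 23  [C.env * 2 - 5]
14. n7.val = "wpzy"  [C.off ++ S₀.val]
15. n9.idx = 13  [13]
16. n9.val = "pk"  ["pk"]
17. n10.val = true  [terminal]
18. n11.lab = true  [terminal]
19. n12.wid = 17  [terminal]
20. n9.hot = "mw"  ["mw"]
21. n9.pre = "pkw"  [S.val ++ "w"]
22. n13.live = 8  [terminal]
23. n8.wid = true  [e.live > 7]
24. n8.tag = true  [e.live > 7]
25. n7.hot = "uwpzy"  ["u" ++ S.val]
26. n7.pre = "qn"  ["qn"]
27. n0.hot = "ruwpzy"  ["r" ++ S₁.hot]
28. n0.pre = "ww"  ["ww"]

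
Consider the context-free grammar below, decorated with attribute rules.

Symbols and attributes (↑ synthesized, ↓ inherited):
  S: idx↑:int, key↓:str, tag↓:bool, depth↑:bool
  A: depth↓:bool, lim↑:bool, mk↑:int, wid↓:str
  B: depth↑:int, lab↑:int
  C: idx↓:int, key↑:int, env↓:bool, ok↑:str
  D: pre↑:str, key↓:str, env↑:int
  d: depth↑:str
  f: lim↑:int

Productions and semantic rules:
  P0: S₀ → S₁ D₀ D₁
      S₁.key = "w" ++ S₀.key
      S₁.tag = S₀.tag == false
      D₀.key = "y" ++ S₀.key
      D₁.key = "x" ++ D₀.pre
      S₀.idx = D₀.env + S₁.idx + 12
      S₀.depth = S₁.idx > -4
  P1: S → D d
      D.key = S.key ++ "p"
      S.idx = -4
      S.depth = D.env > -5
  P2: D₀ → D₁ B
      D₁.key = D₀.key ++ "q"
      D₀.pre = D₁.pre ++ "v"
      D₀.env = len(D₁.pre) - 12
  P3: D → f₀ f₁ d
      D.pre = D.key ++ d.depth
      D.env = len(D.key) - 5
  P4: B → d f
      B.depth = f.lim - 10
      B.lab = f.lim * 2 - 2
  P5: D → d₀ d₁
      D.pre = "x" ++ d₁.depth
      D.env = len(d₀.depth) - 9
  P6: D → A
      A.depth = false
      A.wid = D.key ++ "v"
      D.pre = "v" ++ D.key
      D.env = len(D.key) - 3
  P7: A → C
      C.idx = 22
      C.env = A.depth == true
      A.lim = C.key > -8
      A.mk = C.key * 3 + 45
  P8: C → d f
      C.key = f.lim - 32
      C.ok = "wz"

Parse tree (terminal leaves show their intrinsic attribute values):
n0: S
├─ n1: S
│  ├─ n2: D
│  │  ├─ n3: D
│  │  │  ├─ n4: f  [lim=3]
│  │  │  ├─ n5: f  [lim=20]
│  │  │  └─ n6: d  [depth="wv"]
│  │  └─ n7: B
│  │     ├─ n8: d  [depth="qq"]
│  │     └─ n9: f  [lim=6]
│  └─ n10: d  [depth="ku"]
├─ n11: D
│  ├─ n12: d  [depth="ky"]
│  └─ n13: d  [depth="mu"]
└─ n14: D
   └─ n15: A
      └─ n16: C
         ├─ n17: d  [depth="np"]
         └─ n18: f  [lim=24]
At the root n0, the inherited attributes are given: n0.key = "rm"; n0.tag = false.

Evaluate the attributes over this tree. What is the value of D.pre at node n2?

1. n0.key = "rm"  [given at root]
2. n0.tag = false  [given at root]
3. n1.key = "wrm"  ["w" ++ S₀.key]
4. n1.tag = true  [S₀.tag == false]
5. n2.key = "wrmp"  [S.key ++ "p"]
6. n3.key = "wrmpq"  [D₀.key ++ "q"]
7. n4.lim = 3  [terminal]
8. n5.lim = 20  [terminal]
9. n6.depth = "wv"  [terminal]
10. n3.pre = "wrmpqwv"  [D.key ++ d.depth]
11. n3.env = 0  [len(D.key) - 5]
12. n8.depth = "qq"  [terminal]
13. n9.lim = 6  [terminal]
14. n7.depth = -4  [f.lim - 10]
15. n7.lab = 10  [f.lim * 2 - 2]
16. n2.pre = "wrmpqwvv"  [D₁.pre ++ "v"]
17. n2.env = -5  [len(D₁.pre) - 12]
18. n10.depth = "ku"  [terminal]
19. n1.idx = -4  [-4]
20. n1.depth = false  [D.env > -5]
21. n11.key = "yrm"  ["y" ++ S₀.key]
22. n12.depth = "ky"  [terminal]
23. n13.depth = "mu"  [terminal]
24. n11.pre = "xmu"  ["x" ++ d₁.depth]
25. n11.env = -7  [len(d₀.depth) - 9]
26. n14.key = "xxmu"  ["x" ++ D₀.pre]
27. n15.depth = false  [false]
28. n15.wid = "xxmuv"  [D.key ++ "v"]
29. n16.idx = 22  [22]
30. n16.env = false  [A.depth == true]
31. n17.depth = "np"  [terminal]
32. n18.lim = 24  [terminal]
33. n16.key = -8  [f.lim - 32]
34. n16.ok = "wz"  ["wz"]
35. n15.lim = false  [C.key > -8]
36. n15.mk = 21  [C.key * 3 + 45]
37. n14.pre = "vxxmu"  ["v" ++ D.key]
38. n14.env = 1  [len(D.key) - 3]
39. n0.idx = 1  [D₀.env + S₁.idx + 12]
40. n0.depth = false  [S₁.idx > -4]

"wrmpqwvv"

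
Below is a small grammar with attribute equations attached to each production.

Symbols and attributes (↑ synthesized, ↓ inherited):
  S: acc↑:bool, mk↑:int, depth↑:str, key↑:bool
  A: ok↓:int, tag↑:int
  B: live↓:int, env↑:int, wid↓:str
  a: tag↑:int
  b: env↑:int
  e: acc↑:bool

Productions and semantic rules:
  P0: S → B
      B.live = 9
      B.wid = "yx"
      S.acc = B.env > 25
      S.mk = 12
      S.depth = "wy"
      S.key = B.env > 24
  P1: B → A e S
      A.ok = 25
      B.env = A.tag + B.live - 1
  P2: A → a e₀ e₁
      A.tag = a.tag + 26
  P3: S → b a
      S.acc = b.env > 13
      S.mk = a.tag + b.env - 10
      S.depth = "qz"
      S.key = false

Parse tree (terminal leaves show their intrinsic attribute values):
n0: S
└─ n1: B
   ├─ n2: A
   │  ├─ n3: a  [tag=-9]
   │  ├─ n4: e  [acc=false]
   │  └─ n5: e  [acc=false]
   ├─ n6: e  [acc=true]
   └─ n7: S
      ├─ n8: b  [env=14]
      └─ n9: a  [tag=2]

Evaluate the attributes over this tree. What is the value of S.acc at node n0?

1. n1.live = 9  [9]
2. n1.wid = "yx"  ["yx"]
3. n2.ok = 25  [25]
4. n3.tag = -9  [terminal]
5. n4.acc = false  [terminal]
6. n5.acc = false  [terminal]
7. n2.tag = 17  [a.tag + 26]
8. n6.acc = true  [terminal]
9. n8.env = 14  [terminal]
10. n9.tag = 2  [terminal]
11. n7.acc = true  [b.env > 13]
12. n7.mk = 6  [a.tag + b.env - 10]
13. n7.depth = "qz"  ["qz"]
14. n7.key = false  [false]
15. n1.env = 25  [A.tag + B.live - 1]
16. n0.acc = false  [B.env > 25]
17. n0.mk = 12  [12]
18. n0.depth = "wy"  ["wy"]
19. n0.key = true  [B.env > 24]

false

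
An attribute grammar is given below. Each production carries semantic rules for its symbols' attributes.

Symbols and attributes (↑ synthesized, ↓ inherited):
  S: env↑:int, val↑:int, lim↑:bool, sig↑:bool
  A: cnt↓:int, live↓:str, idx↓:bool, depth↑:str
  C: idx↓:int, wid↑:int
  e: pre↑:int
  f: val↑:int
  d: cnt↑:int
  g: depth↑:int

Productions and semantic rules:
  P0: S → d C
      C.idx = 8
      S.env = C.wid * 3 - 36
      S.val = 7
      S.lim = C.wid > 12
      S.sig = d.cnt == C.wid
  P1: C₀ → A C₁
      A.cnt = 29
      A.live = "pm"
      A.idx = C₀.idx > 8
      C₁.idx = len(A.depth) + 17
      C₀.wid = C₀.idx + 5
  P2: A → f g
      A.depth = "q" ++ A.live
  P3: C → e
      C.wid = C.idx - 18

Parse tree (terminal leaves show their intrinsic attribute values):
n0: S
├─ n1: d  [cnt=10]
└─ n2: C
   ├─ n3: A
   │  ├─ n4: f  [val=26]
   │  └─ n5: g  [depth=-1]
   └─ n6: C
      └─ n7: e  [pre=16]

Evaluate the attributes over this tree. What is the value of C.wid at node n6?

1. n1.cnt = 10  [terminal]
2. n2.idx = 8  [8]
3. n3.cnt = 29  [29]
4. n3.live = "pm"  ["pm"]
5. n3.idx = false  [C₀.idx > 8]
6. n4.val = 26  [terminal]
7. n5.depth = -1  [terminal]
8. n3.depth = "qpm"  ["q" ++ A.live]
9. n6.idx = 20  [len(A.depth) + 17]
10. n7.pre = 16  [terminal]
11. n6.wid = 2  [C.idx - 18]
12. n2.wid = 13  [C₀.idx + 5]
13. n0.env = 3  [C.wid * 3 - 36]
14. n0.val = 7  [7]
15. n0.lim = true  [C.wid > 12]
16. n0.sig = false  [d.cnt == C.wid]

2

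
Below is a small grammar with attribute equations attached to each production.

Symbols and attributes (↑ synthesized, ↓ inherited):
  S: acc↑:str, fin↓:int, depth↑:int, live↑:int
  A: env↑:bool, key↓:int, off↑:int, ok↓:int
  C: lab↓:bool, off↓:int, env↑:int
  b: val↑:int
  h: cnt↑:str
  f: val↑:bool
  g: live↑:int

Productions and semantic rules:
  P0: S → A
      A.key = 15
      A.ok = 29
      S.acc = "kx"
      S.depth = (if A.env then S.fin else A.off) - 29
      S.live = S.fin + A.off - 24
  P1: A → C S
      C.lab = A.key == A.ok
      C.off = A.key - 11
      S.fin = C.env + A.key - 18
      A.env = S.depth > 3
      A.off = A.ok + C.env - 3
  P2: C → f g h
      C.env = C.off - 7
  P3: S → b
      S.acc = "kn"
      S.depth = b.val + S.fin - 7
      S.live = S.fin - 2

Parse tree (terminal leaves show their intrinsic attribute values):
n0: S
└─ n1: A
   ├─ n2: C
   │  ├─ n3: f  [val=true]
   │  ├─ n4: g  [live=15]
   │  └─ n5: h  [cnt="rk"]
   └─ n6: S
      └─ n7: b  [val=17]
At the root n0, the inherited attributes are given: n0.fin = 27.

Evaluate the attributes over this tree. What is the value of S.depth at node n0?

1. n0.fin = 27  [given at root]
2. n1.key = 15  [15]
3. n1.ok = 29  [29]
4. n2.lab = false  [A.key == A.ok]
5. n2.off = 4  [A.key - 11]
6. n3.val = true  [terminal]
7. n4.live = 15  [terminal]
8. n5.cnt = "rk"  [terminal]
9. n2.env = -3  [C.off - 7]
10. n6.fin = -6  [C.env + A.key - 18]
11. n7.val = 17  [terminal]
12. n6.acc = "kn"  ["kn"]
13. n6.depth = 4  [b.val + S.fin - 7]
14. n6.live = -8  [S.fin - 2]
15. n1.env = true  [S.depth > 3]
16. n1.off = 23  [A.ok + C.env - 3]
17. n0.acc = "kx"  ["kx"]
18. n0.depth = -2  [(if A.env then S.fin else A.off) - 29]
19. n0.live = 26  [S.fin + A.off - 24]

-2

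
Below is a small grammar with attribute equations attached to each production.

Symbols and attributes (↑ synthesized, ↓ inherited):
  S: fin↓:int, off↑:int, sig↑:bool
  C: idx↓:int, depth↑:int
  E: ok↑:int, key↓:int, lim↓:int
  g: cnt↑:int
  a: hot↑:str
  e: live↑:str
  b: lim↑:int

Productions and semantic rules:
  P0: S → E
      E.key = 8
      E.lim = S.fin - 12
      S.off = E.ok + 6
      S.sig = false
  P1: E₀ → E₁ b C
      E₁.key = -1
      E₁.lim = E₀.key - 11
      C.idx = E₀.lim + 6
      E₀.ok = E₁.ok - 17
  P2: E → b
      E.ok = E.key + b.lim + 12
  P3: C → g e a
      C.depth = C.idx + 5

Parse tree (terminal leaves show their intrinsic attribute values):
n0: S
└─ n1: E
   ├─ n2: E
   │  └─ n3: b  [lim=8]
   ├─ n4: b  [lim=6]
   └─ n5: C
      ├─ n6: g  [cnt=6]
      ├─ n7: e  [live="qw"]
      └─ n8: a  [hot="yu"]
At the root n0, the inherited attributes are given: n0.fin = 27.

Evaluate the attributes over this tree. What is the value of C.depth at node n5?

1. n0.fin = 27  [given at root]
2. n1.key = 8  [8]
3. n1.lim = 15  [S.fin - 12]
4. n2.key = -1  [-1]
5. n2.lim = -3  [E₀.key - 11]
6. n3.lim = 8  [terminal]
7. n2.ok = 19  [E.key + b.lim + 12]
8. n4.lim = 6  [terminal]
9. n5.idx = 21  [E₀.lim + 6]
10. n6.cnt = 6  [terminal]
11. n7.live = "qw"  [terminal]
12. n8.hot = "yu"  [terminal]
13. n5.depth = 26  [C.idx + 5]
14. n1.ok = 2  [E₁.ok - 17]
15. n0.off = 8  [E.ok + 6]
16. n0.sig = false  [false]

26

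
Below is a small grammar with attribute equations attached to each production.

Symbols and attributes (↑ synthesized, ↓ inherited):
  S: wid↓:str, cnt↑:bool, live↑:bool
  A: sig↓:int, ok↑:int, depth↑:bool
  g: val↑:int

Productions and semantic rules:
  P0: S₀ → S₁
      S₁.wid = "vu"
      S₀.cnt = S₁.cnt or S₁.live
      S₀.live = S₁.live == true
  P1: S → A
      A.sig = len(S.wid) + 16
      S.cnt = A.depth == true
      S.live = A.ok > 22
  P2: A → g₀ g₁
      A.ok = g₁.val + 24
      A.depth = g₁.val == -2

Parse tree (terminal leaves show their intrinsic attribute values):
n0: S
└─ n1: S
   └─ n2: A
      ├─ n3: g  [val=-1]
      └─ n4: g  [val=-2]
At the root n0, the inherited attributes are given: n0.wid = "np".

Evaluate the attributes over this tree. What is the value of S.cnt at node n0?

1. n0.wid = "np"  [given at root]
2. n1.wid = "vu"  ["vu"]
3. n2.sig = 18  [len(S.wid) + 16]
4. n3.val = -1  [terminal]
5. n4.val = -2  [terminal]
6. n2.ok = 22  [g₁.val + 24]
7. n2.depth = true  [g₁.val == -2]
8. n1.cnt = true  [A.depth == true]
9. n1.live = false  [A.ok > 22]
10. n0.cnt = true  [S₁.cnt or S₁.live]
11. n0.live = false  [S₁.live == true]

true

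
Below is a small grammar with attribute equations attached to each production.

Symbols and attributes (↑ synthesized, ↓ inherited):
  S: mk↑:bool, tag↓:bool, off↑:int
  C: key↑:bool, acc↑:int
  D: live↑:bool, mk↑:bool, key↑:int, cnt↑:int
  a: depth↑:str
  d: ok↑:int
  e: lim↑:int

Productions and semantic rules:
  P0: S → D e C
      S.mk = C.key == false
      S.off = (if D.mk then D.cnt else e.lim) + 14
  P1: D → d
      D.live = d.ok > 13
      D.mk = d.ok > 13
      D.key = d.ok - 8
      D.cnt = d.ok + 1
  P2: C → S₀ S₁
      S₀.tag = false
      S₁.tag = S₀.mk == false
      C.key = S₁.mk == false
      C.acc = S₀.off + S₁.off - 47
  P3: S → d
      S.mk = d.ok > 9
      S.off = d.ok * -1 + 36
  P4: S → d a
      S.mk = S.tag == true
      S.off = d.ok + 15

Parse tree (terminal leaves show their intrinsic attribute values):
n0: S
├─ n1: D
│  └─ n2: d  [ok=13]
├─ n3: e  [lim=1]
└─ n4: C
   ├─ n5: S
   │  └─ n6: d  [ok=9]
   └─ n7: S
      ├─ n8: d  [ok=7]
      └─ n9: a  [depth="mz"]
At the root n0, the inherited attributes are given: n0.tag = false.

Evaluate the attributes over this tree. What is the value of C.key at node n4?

1. n0.tag = false  [given at root]
2. n2.ok = 13  [terminal]
3. n1.live = false  [d.ok > 13]
4. n1.mk = false  [d.ok > 13]
5. n1.key = 5  [d.ok - 8]
6. n1.cnt = 14  [d.ok + 1]
7. n3.lim = 1  [terminal]
8. n5.tag = false  [false]
9. n6.ok = 9  [terminal]
10. n5.mk = false  [d.ok > 9]
11. n5.off = 27  [d.ok * -1 + 36]
12. n7.tag = true  [S₀.mk == false]
13. n8.ok = 7  [terminal]
14. n9.depth = "mz"  [terminal]
15. n7.mk = true  [S.tag == true]
16. n7.off = 22  [d.ok + 15]
17. n4.key = false  [S₁.mk == false]
18. n4.acc = 2  [S₀.off + S₁.off - 47]
19. n0.mk = true  [C.key == false]
20. n0.off = 15  [(if D.mk then D.cnt else e.lim) + 14]

false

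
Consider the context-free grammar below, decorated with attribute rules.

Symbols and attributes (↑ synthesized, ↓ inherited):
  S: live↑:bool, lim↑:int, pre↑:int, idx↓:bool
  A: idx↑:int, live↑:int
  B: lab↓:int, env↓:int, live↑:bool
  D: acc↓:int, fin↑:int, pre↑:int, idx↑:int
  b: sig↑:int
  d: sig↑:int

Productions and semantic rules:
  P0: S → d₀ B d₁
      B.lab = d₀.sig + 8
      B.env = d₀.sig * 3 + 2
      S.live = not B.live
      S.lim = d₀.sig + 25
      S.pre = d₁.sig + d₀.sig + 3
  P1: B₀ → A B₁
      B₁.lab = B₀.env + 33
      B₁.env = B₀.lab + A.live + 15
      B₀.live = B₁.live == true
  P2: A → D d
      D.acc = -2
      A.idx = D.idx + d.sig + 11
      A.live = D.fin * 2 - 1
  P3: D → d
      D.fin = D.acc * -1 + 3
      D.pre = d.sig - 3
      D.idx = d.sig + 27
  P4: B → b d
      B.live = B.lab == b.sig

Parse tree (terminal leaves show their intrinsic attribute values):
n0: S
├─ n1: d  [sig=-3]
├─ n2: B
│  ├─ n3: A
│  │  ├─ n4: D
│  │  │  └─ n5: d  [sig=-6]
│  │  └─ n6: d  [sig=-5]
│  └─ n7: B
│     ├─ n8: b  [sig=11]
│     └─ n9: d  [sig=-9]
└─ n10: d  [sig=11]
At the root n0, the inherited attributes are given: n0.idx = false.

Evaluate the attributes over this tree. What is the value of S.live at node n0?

true

1. n0.idx = false  [given at root]
2. n1.sig = -3  [terminal]
3. n2.lab = 5  [d₀.sig + 8]
4. n2.env = -7  [d₀.sig * 3 + 2]
5. n4.acc = -2  [-2]
6. n5.sig = -6  [terminal]
7. n4.fin = 5  [D.acc * -1 + 3]
8. n4.pre = -9  [d.sig - 3]
9. n4.idx = 21  [d.sig + 27]
10. n6.sig = -5  [terminal]
11. n3.idx = 27  [D.idx + d.sig + 11]
12. n3.live = 9  [D.fin * 2 - 1]
13. n7.lab = 26  [B₀.env + 33]
14. n7.env = 29  [B₀.lab + A.live + 15]
15. n8.sig = 11  [terminal]
16. n9.sig = -9  [terminal]
17. n7.live = false  [B.lab == b.sig]
18. n2.live = false  [B₁.live == true]
19. n10.sig = 11  [terminal]
20. n0.live = true  [not B.live]
21. n0.lim = 22  [d₀.sig + 25]
22. n0.pre = 11  [d₁.sig + d₀.sig + 3]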